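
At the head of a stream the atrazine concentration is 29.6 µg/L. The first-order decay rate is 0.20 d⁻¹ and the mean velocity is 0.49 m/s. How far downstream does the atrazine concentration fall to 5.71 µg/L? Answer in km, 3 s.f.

348 km

From C = C₀·e^(−kt), t = ln(C₀/C)/k = ln(29.6/5.71)/0.20 = 1.646/0.20 = 8.228 d.
Distance = v·t = 0.49 m/s × 7.109e+05 s = 3.483e+05 m = 348.3 km.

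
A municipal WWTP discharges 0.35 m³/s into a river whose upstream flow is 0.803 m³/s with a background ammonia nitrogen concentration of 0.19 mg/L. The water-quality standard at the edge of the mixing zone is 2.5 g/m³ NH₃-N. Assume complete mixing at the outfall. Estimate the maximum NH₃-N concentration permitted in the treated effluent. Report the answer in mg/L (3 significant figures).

Mass balance: 2.5·1.153 = 0.35·Cₑ + 0.803·0.19.
Cₑ = (2.883 − 0.1526) / 0.35 = 7.8 mg/L.

7.80 mg/L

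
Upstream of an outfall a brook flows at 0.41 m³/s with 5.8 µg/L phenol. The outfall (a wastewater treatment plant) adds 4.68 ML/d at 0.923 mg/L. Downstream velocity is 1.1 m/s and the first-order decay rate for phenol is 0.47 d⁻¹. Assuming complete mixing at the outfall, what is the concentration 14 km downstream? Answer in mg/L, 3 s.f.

4.68 ML/d = 0.05417 m³/s.
5.8 µg/L = 0.0058 mg/L.
After complete mixing, C₀ = (0.05417·0.923 + 0.41·0.0058) / 0.4642 = 0.1128 mg/L.
Travel time t = 1.4e+04 m / 1.1 m/s = 1.273e+04 s = 0.1473 d.
C = 0.1128·exp(−0.47·0.1473) = 0.1128·0.9331 = 0.1053 mg/L.

0.105 mg/L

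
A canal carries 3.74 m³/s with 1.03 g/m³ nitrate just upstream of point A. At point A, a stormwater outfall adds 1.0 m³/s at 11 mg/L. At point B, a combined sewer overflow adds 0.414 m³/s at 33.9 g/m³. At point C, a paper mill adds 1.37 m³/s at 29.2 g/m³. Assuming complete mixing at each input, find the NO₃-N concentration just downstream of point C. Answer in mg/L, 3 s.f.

10.6 mg/L

After input A: C = (3.74·1.03 + 1·11) / 4.74 = 3.133 mg/L.
After input B: C = (4.74·3.133 + 0.414·33.9) / 5.154 = 5.605 mg/L.
After input C: C = (5.154·5.605 + 1.37·29.2) / 6.524 = 10.56 mg/L.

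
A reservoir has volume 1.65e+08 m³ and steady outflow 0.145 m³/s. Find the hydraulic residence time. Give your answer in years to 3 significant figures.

Q = 0.145 m³/s × 3.156e+07 s/yr = 4.576e+06 m³/yr.
Hydraulic residence time τ = V/Q = 1.65e+08/4.576e+06 = 36.06 yr.

36.1 yr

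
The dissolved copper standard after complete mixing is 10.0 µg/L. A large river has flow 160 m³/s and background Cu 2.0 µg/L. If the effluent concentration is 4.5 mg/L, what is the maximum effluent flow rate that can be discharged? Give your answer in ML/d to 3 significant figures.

2.0 µg/L = 0.002 mg/L.
10.0 µg/L = 0.01 mg/L.
Mass balance at complete mixing: C_std·(Q_w + Q_r) = Q_w·C_e + Q_r·C_b.
Rearranging, Q_w = Q_r·(C_std − C_b)/(C_e − C_std) = 160·(0.01 − 0.002) / (4.5 − 0.01) = 0.2851 m³/s.
= 24.63 ML/d.

24.6 ML/d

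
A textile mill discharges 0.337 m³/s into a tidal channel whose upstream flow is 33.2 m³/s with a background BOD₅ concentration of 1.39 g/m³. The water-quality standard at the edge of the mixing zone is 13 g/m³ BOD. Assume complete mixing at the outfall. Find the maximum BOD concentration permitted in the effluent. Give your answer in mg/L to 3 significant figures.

1160 mg/L

Mass balance: 13·33.54 = 0.337·Cₑ + 33.2·1.39.
Cₑ = (436 − 46.15) / 0.337 = 1157 mg/L.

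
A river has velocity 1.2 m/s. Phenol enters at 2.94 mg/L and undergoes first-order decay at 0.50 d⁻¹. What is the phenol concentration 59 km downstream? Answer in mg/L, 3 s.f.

2.21 mg/L

Travel time t = 59 km / 1.2 m/s = 5.9e+04/1.2 = 4.917e+04 s = 0.5691 d.
First-order decay: C = 2.94·exp(−0.50·0.5691) = 2.94·0.7524 = 2.212 mg/L.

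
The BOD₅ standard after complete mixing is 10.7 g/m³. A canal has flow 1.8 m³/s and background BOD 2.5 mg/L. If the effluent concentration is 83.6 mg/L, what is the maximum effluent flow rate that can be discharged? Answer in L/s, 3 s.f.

202 L/s

Mass balance at complete mixing: C_std·(Q_w + Q_r) = Q_w·C_e + Q_r·C_b.
Rearranging, Q_w = Q_r·(C_std − C_b)/(C_e − C_std) = 1.8·(10.7 − 2.5) / (83.6 − 10.7) = 0.2025 m³/s.
= 202.5 L/s.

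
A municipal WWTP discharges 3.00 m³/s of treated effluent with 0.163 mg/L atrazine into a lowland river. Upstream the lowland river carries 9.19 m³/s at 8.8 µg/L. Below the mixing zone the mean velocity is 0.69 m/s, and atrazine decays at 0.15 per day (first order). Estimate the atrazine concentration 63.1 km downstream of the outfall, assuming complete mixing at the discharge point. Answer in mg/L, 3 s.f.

8.8 µg/L = 0.0088 mg/L.
After complete mixing, C₀ = (3·0.163 + 9.19·0.0088) / 12.19 = 0.04675 mg/L.
Travel time t = 6.31e+04 m / 0.69 m/s = 9.145e+04 s = 1.058 d.
C = 0.04675·exp(−0.15·1.058) = 0.04675·0.8532 = 0.03989 mg/L.

0.0399 mg/L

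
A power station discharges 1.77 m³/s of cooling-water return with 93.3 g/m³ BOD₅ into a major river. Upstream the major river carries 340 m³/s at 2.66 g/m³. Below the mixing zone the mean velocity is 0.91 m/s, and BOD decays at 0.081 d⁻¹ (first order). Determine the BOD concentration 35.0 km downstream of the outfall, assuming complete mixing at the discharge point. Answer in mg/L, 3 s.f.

After complete mixing, C₀ = (1.77·93.3 + 340·2.66) / 341.8 = 3.129 mg/L.
Travel time t = 3.5e+04 m / 0.91 m/s = 3.846e+04 s = 0.4452 d.
C = 3.129·exp(−0.081·0.4452) = 3.129·0.9646 = 3.019 mg/L.

3.02 mg/L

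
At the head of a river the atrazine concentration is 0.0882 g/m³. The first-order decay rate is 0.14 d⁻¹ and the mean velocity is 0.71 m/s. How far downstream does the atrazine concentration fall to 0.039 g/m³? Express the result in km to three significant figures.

358 km

From C = C₀·e^(−kt), t = ln(C₀/C)/k = ln(0.0882/0.039)/0.14 = 0.816/0.14 = 5.829 d.
Distance = v·t = 0.71 m/s × 5.036e+05 s = 3.576e+05 m = 357.6 km.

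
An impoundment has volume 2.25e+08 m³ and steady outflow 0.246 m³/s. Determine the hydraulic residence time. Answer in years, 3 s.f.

Q = 0.246 m³/s × 3.156e+07 s/yr = 7.763e+06 m³/yr.
Hydraulic residence time τ = V/Q = 2.25e+08/7.763e+06 = 28.98 yr.

29.0 yr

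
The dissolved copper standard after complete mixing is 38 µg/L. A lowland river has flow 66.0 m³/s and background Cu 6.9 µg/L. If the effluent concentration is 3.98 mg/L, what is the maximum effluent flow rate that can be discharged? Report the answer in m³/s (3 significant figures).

6.9 µg/L = 0.0069 mg/L.
38 µg/L = 0.038 mg/L.
Mass balance at complete mixing: C_std·(Q_w + Q_r) = Q_w·C_e + Q_r·C_b.
Rearranging, Q_w = Q_r·(C_std − C_b)/(C_e − C_std) = 66.0·(0.038 − 0.0069) / (3.98 − 0.038) = 0.5207 m³/s.

0.521 m³/s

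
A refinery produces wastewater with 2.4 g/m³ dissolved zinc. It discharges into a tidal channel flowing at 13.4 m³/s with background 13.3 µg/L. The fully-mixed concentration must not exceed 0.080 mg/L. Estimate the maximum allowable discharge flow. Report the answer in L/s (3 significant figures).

13.3 µg/L = 0.0133 mg/L.
Mass balance at complete mixing: C_std·(Q_w + Q_r) = Q_w·C_e + Q_r·C_b.
Rearranging, Q_w = Q_r·(C_std − C_b)/(C_e − C_std) = 13.4·(0.08 − 0.0133) / (2.4 − 0.08) = 0.3852 m³/s.
= 385.2 L/s.

385 L/s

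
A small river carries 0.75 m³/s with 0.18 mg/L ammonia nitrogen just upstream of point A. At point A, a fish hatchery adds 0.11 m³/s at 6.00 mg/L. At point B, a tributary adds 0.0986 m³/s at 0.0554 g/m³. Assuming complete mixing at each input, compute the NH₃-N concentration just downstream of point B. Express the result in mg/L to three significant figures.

After input A: C = (0.75·0.18 + 0.11·6) / 0.86 = 0.9244 mg/L.
After input B: C = (0.86·0.9244 + 0.0986·0.0554) / 0.9586 = 0.835 mg/L.

0.835 mg/L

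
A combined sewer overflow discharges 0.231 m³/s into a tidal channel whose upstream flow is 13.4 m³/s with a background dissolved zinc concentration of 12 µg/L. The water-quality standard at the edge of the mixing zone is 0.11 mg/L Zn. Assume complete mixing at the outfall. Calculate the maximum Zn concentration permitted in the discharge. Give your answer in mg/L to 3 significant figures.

5.79 mg/L

12 µg/L = 0.012 mg/L.
Mass balance: 0.11·13.63 = 0.231·Cₑ + 13.4·0.012.
Cₑ = (1.499 − 0.1608) / 0.231 = 5.795 mg/L.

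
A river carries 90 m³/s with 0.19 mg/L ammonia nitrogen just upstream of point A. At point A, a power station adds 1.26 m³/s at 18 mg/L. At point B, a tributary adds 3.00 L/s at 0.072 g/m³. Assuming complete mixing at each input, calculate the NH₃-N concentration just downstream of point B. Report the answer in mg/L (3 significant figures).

0.436 mg/L

After input A: C = (90·0.19 + 1.26·18) / 91.26 = 0.4359 mg/L.
3.00 L/s = 0.003 m³/s.
After input B: C = (91.26·0.4359 + 0.003·0.072) / 91.26 = 0.4359 mg/L.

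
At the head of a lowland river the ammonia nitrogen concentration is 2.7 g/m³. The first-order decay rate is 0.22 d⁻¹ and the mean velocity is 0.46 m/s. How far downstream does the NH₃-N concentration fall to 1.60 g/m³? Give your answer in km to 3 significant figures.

From C = C₀·e^(−kt), t = ln(C₀/C)/k = ln(2.7/1.60)/0.22 = 0.5232/0.22 = 2.378 d.
Distance = v·t = 0.46 m/s × 2.055e+05 s = 9.453e+04 m = 94.53 km.

94.5 km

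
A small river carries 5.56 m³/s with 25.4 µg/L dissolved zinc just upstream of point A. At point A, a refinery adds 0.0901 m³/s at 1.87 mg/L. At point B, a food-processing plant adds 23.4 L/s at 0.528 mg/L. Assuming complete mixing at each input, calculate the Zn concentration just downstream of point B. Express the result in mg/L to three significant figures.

0.0568 mg/L

25.4 µg/L = 0.0254 mg/L.
After input A: C = (5.56·0.0254 + 0.0901·1.87) / 5.65 = 0.05482 mg/L.
23.4 L/s = 0.0234 m³/s.
After input B: C = (5.65·0.05482 + 0.0234·0.528) / 5.673 = 0.05677 mg/L.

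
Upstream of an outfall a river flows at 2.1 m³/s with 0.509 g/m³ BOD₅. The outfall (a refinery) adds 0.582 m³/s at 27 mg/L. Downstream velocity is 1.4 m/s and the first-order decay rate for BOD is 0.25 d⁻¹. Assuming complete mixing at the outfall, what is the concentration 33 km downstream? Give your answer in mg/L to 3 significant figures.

5.85 mg/L

After complete mixing, C₀ = (0.582·27 + 2.1·0.509) / 2.682 = 6.258 mg/L.
Travel time t = 3.3e+04 m / 1.4 m/s = 2.357e+04 s = 0.2728 d.
C = 6.258·exp(−0.25·0.2728) = 6.258·0.9341 = 5.845 mg/L.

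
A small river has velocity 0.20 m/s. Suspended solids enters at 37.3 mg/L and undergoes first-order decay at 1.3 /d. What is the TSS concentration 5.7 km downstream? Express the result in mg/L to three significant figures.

24.3 mg/L

Travel time t = 5.7 km / 0.20 m/s = 5700/0.20 = 2.85e+04 s = 0.3299 d.
First-order decay: C = 37.3·exp(−1.3·0.3299) = 37.3·0.6513 = 24.29 mg/L.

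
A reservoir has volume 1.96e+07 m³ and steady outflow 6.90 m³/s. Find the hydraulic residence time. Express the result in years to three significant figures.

Q = 6.90 m³/s × 3.156e+07 s/yr = 2.177e+08 m³/yr.
Hydraulic residence time τ = V/Q = 1.96e+07/2.177e+08 = 0.09001 yr.

0.0900 yr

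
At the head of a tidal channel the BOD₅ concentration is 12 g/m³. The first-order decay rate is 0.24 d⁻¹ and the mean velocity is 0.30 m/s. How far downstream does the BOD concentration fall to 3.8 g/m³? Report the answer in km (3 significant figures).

124 km

From C = C₀·e^(−kt), t = ln(C₀/C)/k = ln(12/3.8)/0.24 = 1.15/0.24 = 4.791 d.
Distance = v·t = 0.30 m/s × 4.14e+05 s = 1.242e+05 m = 124.2 km.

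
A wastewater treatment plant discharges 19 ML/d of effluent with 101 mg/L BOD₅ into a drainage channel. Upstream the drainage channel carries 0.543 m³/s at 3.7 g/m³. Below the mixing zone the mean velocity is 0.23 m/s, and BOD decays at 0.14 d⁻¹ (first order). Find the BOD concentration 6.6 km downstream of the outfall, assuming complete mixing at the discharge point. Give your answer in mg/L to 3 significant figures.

30.3 mg/L

19 ML/d = 0.2199 m³/s.
After complete mixing, C₀ = (0.2199·101 + 0.543·3.7) / 0.7629 = 31.75 mg/L.
Travel time t = 6600 m / 0.23 m/s = 2.87e+04 s = 0.3321 d.
C = 31.75·exp(−0.14·0.3321) = 31.75·0.9546 = 30.3 mg/L.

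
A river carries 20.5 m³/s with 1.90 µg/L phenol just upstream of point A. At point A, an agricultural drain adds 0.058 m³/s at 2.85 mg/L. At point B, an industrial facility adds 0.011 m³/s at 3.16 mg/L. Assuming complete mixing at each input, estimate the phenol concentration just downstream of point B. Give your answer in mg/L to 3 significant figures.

0.0116 mg/L

1.90 µg/L = 0.0019 mg/L.
After input A: C = (20.5·0.0019 + 0.058·2.85) / 20.56 = 0.009935 mg/L.
After input B: C = (20.56·0.009935 + 0.011·3.16) / 20.57 = 0.01162 mg/L.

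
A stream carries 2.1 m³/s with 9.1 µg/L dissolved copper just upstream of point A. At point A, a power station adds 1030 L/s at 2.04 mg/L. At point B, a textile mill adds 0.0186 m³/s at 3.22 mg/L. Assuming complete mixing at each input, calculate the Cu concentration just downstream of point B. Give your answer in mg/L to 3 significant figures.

0.692 mg/L

9.1 µg/L = 0.0091 mg/L.
1030 L/s = 1.03 m³/s.
After input A: C = (2.1·0.0091 + 1.03·2.04) / 3.13 = 0.6774 mg/L.
After input B: C = (3.13·0.6774 + 0.0186·3.22) / 3.149 = 0.6924 mg/L.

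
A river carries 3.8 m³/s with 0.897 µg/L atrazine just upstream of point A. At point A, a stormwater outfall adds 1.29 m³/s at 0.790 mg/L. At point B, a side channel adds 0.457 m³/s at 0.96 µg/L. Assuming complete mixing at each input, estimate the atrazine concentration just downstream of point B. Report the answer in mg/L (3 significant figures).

0.897 µg/L = 0.000897 mg/L.
After input A: C = (3.8·0.000897 + 1.29·0.79) / 5.09 = 0.2009 mg/L.
0.96 µg/L = 0.00096 mg/L.
After input B: C = (5.09·0.2009 + 0.457·0.00096) / 5.547 = 0.1844 mg/L.

0.184 mg/L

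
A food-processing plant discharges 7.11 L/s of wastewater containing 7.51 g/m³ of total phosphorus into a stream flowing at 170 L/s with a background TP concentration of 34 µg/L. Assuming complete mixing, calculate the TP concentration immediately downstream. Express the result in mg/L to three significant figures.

7.11 L/s = 0.00711 m³/s.
170 L/s = 0.17 m³/s.
34 µg/L = 0.034 mg/L.
By mass balance at complete mixing, C = (0.00711·7.51 + 0.17·0.034) / (0.00711 + 0.17) = 0.05918/0.1771 = 0.3341 mg/L.

0.334 mg/L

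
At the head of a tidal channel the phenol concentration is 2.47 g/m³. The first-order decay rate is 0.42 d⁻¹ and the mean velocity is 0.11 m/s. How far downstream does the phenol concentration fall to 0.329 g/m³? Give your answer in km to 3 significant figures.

45.6 km

From C = C₀·e^(−kt), t = ln(C₀/C)/k = ln(2.47/0.329)/0.42 = 2.016/0.42 = 4.8 d.
Distance = v·t = 0.11 m/s × 4.147e+05 s = 4.562e+04 m = 45.62 km.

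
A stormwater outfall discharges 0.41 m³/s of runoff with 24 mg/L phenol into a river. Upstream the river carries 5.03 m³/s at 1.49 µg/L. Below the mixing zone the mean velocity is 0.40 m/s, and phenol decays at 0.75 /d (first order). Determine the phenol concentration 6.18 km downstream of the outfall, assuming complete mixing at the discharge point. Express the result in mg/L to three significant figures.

1.49 µg/L = 0.00149 mg/L.
After complete mixing, C₀ = (0.41·24 + 5.03·0.00149) / 5.44 = 1.81 mg/L.
Travel time t = 6180 m / 0.40 m/s = 1.545e+04 s = 0.1788 d.
C = 1.81·exp(−0.75·0.1788) = 1.81·0.8745 = 1.583 mg/L.

1.58 mg/L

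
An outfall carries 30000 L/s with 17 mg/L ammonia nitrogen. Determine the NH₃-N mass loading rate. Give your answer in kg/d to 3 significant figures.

44100 kg/d

30000 L/s = 30 m³/s.
Mass flux = Q·C = 30 m³/s × 17 g/m³ = 510 g/s.
= 510 g/s × 86.4 = 4.406e+04 kg/d.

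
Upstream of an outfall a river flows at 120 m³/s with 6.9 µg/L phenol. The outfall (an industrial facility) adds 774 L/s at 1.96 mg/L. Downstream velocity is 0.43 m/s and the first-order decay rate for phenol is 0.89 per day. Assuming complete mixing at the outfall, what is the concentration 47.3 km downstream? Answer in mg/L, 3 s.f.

774 L/s = 0.774 m³/s.
6.9 µg/L = 0.0069 mg/L.
After complete mixing, C₀ = (0.774·1.96 + 120·0.0069) / 120.8 = 0.01942 mg/L.
Travel time t = 4.73e+04 m / 0.43 m/s = 1.1e+05 s = 1.273 d.
C = 0.01942·exp(−0.89·1.273) = 0.01942·0.322 = 0.006253 mg/L.

0.00625 mg/L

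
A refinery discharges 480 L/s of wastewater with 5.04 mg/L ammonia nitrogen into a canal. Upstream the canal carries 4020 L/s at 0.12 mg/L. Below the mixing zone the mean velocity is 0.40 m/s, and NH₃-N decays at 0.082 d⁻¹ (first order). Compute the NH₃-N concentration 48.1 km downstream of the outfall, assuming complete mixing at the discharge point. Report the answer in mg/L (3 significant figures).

0.575 mg/L

480 L/s = 0.48 m³/s.
4020 L/s = 4.02 m³/s.
After complete mixing, C₀ = (0.48·5.04 + 4.02·0.12) / 4.5 = 0.6448 mg/L.
Travel time t = 4.81e+04 m / 0.40 m/s = 1.202e+05 s = 1.392 d.
C = 0.6448·exp(−0.082·1.392) = 0.6448·0.8921 = 0.5753 mg/L.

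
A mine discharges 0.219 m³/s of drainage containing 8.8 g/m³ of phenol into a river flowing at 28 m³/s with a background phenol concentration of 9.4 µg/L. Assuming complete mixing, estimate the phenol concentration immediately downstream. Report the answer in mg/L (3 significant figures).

0.0776 mg/L

9.4 µg/L = 0.0094 mg/L.
Conservation of mass across the mixing zone: C = (0.219·8.8 + 28·0.0094) / (0.219 + 28) = 2.19/28.22 = 0.07762 mg/L.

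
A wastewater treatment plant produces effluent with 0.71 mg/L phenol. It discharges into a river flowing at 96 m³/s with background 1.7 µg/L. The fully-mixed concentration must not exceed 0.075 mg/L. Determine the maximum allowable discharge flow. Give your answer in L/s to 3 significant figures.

11100 L/s

1.7 µg/L = 0.0017 mg/L.
Mass balance at complete mixing: C_std·(Q_w + Q_r) = Q_w·C_e + Q_r·C_b.
Rearranging, Q_w = Q_r·(C_std − C_b)/(C_e − C_std) = 96·(0.075 − 0.0017) / (0.71 − 0.075) = 11.08 m³/s.
= 1.108e+04 L/s.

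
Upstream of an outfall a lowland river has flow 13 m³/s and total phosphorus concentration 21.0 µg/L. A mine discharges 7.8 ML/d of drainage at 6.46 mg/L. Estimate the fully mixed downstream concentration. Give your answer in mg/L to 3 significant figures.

0.0654 mg/L

7.8 ML/d = 0.09028 m³/s.
21.0 µg/L = 0.021 mg/L.
By mass balance at complete mixing, C = (0.09028·6.46 + 13·0.021) / (0.09028 + 13) = 0.8562/13.09 = 0.06541 mg/L.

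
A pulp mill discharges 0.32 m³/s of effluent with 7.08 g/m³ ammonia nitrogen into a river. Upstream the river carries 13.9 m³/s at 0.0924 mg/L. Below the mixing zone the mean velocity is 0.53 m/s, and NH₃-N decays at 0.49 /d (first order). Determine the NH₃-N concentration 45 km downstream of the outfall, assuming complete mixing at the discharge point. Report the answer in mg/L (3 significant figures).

After complete mixing, C₀ = (0.32·7.08 + 13.9·0.0924) / 14.22 = 0.2496 mg/L.
Travel time t = 4.5e+04 m / 0.53 m/s = 8.491e+04 s = 0.9827 d.
C = 0.2496·exp(−0.49·0.9827) = 0.2496·0.6178 = 0.1542 mg/L.

0.154 mg/L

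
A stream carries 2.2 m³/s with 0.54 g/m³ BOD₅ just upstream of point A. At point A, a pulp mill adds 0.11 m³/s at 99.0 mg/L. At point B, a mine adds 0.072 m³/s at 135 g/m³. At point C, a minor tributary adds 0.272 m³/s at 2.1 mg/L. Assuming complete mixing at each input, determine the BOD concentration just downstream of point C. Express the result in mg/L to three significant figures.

8.43 mg/L

After input A: C = (2.2·0.54 + 0.11·99) / 2.31 = 5.229 mg/L.
After input B: C = (2.31·5.229 + 0.072·135) / 2.382 = 9.151 mg/L.
After input C: C = (2.382·9.151 + 0.272·2.1) / 2.654 = 8.428 mg/L.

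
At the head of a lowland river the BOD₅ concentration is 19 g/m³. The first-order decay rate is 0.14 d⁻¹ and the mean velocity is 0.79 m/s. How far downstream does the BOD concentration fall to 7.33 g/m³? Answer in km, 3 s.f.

From C = C₀·e^(−kt), t = ln(C₀/C)/k = ln(19/7.33)/0.14 = 0.9525/0.14 = 6.803 d.
Distance = v·t = 0.79 m/s × 5.878e+05 s = 4.644e+05 m = 464.4 km.

464 km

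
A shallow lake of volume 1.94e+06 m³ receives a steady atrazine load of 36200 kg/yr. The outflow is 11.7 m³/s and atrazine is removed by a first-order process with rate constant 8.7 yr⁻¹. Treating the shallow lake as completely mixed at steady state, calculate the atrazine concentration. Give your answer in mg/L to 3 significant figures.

Outflow Q = 11.7 m³/s × 3.156e+07 s/yr = 3.692e+08 m³/yr.
Steady-state CSTR mass balance: W = Q·C + k·V·C, so C = W/(Q + kV).
Q + kV = 3.692e+08 + 8.7·1.94e+06 = 3.861e+08 m³/yr.
C = 36200/3.861e+08 = 9.376e-05 kg/m³ = 0.09376 mg/L.

0.0938 mg/L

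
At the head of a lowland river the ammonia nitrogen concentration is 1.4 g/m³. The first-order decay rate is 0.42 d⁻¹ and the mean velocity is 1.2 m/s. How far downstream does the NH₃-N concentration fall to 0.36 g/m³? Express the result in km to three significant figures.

From C = C₀·e^(−kt), t = ln(C₀/C)/k = ln(1.4/0.36)/0.42 = 1.358/0.42 = 3.234 d.
Distance = v·t = 1.2 m/s × 2.794e+05 s = 3.353e+05 m = 335.3 km.

335 km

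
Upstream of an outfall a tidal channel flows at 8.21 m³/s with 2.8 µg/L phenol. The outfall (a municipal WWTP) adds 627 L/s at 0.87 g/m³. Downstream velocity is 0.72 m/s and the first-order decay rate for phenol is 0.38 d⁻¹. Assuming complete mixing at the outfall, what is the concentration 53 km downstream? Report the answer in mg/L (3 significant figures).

0.0465 mg/L

627 L/s = 0.627 m³/s.
2.8 µg/L = 0.0028 mg/L.
After complete mixing, C₀ = (0.627·0.87 + 8.21·0.0028) / 8.837 = 0.06433 mg/L.
Travel time t = 5.3e+04 m / 0.72 m/s = 7.361e+04 s = 0.852 d.
C = 0.06433·exp(−0.38·0.852) = 0.06433·0.7234 = 0.04654 mg/L.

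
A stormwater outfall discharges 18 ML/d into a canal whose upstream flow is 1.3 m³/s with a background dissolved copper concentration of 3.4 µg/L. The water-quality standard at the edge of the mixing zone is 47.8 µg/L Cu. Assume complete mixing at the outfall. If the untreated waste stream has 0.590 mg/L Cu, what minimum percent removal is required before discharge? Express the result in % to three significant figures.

18 ML/d = 0.2083 m³/s.
3.4 µg/L = 0.0034 mg/L.
47.8 µg/L = 0.0478 mg/L.
Mass balance: 0.0478·1.508 = 0.2083·Cₑ + 1.3·0.0034.
Cₑ = (0.0721 − 0.00442) / 0.2083 = 0.3249 mg/L.
Required removal = 1 − 0.3249/0.590 = 44.94 %.

44.9 %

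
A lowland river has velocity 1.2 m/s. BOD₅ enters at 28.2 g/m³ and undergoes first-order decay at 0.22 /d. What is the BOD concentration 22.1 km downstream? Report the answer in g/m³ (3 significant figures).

Travel time t = 22.1 km / 1.2 m/s = 2.21e+04/1.2 = 1.842e+04 s = 0.2132 d.
First-order decay: C = 28.2·exp(−0.22·0.2132) = 28.2·0.9542 = 26.91 g/m³.

26.9 g/m³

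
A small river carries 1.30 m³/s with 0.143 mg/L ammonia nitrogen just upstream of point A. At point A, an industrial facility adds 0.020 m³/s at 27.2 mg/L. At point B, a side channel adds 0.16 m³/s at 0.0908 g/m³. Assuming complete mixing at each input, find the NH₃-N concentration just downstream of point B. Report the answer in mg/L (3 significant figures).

After input A: C = (1.3·0.143 + 0.02·27.2) / 1.32 = 0.553 mg/L.
After input B: C = (1.32·0.553 + 0.16·0.0908) / 1.48 = 0.503 mg/L.

0.503 mg/L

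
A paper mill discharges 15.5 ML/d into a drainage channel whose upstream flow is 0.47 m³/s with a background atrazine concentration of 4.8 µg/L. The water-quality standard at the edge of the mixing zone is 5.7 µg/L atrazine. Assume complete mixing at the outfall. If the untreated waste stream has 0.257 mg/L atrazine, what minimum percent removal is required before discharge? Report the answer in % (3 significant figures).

15.5 ML/d = 0.1794 m³/s.
4.8 µg/L = 0.0048 mg/L.
5.7 µg/L = 0.0057 mg/L.
Mass balance: 0.0057·0.6494 = 0.1794·Cₑ + 0.47·0.0048.
Cₑ = (0.003702 − 0.002256) / 0.1794 = 0.008058 mg/L.
Required removal = 1 − 0.008058/0.257 = 96.86 %.

96.9 %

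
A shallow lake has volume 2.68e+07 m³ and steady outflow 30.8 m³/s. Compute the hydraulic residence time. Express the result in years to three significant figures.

Q = 30.8 m³/s × 3.156e+07 s/yr = 9.72e+08 m³/yr.
Hydraulic residence time τ = V/Q = 2.68e+07/9.72e+08 = 0.02757 yr.

0.0276 yr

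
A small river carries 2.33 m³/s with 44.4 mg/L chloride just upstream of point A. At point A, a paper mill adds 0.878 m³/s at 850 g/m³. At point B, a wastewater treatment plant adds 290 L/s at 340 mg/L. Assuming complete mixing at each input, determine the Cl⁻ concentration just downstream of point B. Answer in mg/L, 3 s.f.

After input A: C = (2.33·44.4 + 0.878·850) / 3.208 = 264.9 mg/L.
290 L/s = 0.29 m³/s.
After input B: C = (3.208·264.9 + 0.29·340) / 3.498 = 271.1 mg/L.

271 mg/L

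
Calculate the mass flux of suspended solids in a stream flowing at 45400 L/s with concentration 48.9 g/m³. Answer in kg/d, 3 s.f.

192000 kg/d

45400 L/s = 45.4 m³/s.
Mass flux = Q·C = 45.4 m³/s × 48.9 g/m³ = 2220 g/s.
= 2220 g/s × 86.4 = 1.918e+05 kg/d.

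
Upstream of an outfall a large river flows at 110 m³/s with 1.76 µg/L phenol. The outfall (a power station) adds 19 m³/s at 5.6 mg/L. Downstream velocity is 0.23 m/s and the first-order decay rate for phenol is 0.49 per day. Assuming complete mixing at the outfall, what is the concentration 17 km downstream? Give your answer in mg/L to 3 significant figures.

1.76 µg/L = 0.00176 mg/L.
After complete mixing, C₀ = (19·5.6 + 110·0.00176) / 129 = 0.8263 mg/L.
Travel time t = 1.7e+04 m / 0.23 m/s = 7.391e+04 s = 0.8555 d.
C = 0.8263·exp(−0.49·0.8555) = 0.8263·0.6576 = 0.5434 mg/L.

0.543 mg/L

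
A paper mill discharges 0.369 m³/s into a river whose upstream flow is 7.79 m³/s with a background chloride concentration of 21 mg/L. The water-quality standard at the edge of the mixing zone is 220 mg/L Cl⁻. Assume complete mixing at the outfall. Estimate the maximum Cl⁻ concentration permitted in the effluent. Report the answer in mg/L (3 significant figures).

Mass balance: 220·8.159 = 0.369·Cₑ + 7.79·21.
Cₑ = (1795 − 163.6) / 0.369 = 4421 mg/L.

4420 mg/L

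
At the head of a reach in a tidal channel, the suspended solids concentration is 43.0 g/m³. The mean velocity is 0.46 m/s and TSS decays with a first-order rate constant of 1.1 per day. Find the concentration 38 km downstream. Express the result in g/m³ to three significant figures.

15.0 g/m³

Travel time t = 38 km / 0.46 m/s = 3.8e+04/0.46 = 8.261e+04 s = 0.9561 d.
First-order decay: C = 43.0·exp(−1.1·0.9561) = 43.0·0.3493 = 15.02 g/m³.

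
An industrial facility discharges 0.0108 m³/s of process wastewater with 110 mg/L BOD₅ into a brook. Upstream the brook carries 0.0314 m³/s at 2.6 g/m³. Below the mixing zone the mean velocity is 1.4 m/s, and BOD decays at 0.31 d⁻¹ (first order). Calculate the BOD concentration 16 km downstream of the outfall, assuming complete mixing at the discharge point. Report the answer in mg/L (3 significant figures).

After complete mixing, C₀ = (0.0108·110 + 0.0314·2.6) / 0.0422 = 30.09 mg/L.
Travel time t = 1.6e+04 m / 1.4 m/s = 1.143e+04 s = 0.1323 d.
C = 30.09·exp(−0.31·0.1323) = 30.09·0.9598 = 28.88 mg/L.

28.9 mg/L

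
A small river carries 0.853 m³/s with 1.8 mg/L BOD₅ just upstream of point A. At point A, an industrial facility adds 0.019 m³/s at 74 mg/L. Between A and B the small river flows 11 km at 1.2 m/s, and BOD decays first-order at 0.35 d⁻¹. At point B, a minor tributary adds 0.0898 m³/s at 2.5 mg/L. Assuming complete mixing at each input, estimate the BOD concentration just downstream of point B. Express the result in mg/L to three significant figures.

After input A: C = (0.853·1.8 + 0.019·74) / 0.872 = 3.373 mg/L.
Over the 11 km reach to input B (t = 9167 s = 0.1061 d), decay gives C = 3.373·exp(−0.35·0.1061) = 3.25 mg/L.
After input B: C = (0.872·3.25 + 0.0898·2.5) / 0.9618 = 3.18 mg/L.

3.18 mg/L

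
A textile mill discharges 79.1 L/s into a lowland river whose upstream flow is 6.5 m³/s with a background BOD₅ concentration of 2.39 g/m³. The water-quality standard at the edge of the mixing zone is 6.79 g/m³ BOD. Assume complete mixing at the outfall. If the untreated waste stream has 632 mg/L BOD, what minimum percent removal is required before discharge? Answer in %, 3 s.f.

79.1 L/s = 0.0791 m³/s.
Mass balance: 6.79·6.579 = 0.0791·Cₑ + 6.5·2.39.
Cₑ = (44.67 − 15.54) / 0.0791 = 368.4 mg/L.
Required removal = 1 − 368.4/632 = 41.72 %.

41.7 %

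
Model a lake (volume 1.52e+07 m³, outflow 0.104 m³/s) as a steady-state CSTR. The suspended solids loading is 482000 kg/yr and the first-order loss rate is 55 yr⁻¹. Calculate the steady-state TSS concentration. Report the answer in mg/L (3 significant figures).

Outflow Q = 0.104 m³/s × 3.156e+07 s/yr = 3.282e+06 m³/yr.
Steady-state CSTR mass balance: W = Q·C + k·V·C, so C = W/(Q + kV).
Q + kV = 3.282e+06 + 55·1.52e+07 = 8.393e+08 m³/yr.
C = 482000/8.393e+08 = 0.0005743 kg/m³ = 0.5743 mg/L.

0.574 mg/L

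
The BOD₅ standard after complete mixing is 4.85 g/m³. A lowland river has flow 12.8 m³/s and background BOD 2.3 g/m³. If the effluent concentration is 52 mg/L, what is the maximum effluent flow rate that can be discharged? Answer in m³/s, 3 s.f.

0.692 m³/s

Mass balance at complete mixing: C_std·(Q_w + Q_r) = Q_w·C_e + Q_r·C_b.
Rearranging, Q_w = Q_r·(C_std − C_b)/(C_e − C_std) = 12.8·(4.85 − 2.3) / (52 − 4.85) = 0.6923 m³/s.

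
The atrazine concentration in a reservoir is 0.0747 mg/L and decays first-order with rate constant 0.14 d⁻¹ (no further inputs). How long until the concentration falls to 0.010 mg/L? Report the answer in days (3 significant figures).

14.4 d

t = ln(C₀/C)/k = ln(0.0747/0.010)/0.14 = 2.011/0.14 = 14.36 d.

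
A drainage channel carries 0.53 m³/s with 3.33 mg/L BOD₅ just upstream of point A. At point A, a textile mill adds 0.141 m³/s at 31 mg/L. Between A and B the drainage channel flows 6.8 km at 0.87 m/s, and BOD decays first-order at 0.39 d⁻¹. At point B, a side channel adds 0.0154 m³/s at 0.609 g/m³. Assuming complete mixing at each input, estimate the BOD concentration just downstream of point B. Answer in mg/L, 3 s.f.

8.64 mg/L

After input A: C = (0.53·3.33 + 0.141·31) / 0.671 = 9.144 mg/L.
Over the 6.8 km reach to input B (t = 7816 s = 0.09046 d), decay gives C = 9.144·exp(−0.39·0.09046) = 8.827 mg/L.
After input B: C = (0.671·8.827 + 0.0154·0.609) / 0.6864 = 8.643 mg/L.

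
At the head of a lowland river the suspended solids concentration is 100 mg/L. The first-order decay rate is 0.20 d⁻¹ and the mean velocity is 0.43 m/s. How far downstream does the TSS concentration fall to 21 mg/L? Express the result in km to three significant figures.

From C = C₀·e^(−kt), t = ln(C₀/C)/k = ln(100/21)/0.20 = 1.561/0.20 = 7.803 d.
Distance = v·t = 0.43 m/s × 6.742e+05 s = 2.899e+05 m = 289.9 km.

290 km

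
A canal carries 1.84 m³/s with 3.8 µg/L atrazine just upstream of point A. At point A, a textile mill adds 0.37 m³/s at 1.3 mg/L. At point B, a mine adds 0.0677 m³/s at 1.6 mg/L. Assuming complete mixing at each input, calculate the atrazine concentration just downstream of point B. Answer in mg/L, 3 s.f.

0.262 mg/L

3.8 µg/L = 0.0038 mg/L.
After input A: C = (1.84·0.0038 + 0.37·1.3) / 2.21 = 0.2208 mg/L.
After input B: C = (2.21·0.2208 + 0.0677·1.6) / 2.278 = 0.2618 mg/L.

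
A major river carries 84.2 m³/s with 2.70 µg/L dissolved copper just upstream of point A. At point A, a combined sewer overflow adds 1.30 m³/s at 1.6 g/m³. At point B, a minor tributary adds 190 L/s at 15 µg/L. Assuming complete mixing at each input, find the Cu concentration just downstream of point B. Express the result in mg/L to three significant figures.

2.70 µg/L = 0.0027 mg/L.
After input A: C = (84.2·0.0027 + 1.3·1.6) / 85.5 = 0.02699 mg/L.
190 L/s = 0.19 m³/s.
15 µg/L = 0.015 mg/L.
After input B: C = (85.5·0.02699 + 0.19·0.015) / 85.69 = 0.02696 mg/L.

0.0270 mg/L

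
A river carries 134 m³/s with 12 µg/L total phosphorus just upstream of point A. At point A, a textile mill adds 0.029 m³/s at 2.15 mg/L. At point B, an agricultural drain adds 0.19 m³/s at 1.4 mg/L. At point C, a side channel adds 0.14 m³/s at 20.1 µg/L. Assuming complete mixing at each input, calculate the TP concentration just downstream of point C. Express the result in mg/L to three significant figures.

12 µg/L = 0.012 mg/L.
After input A: C = (134·0.012 + 0.029·2.15) / 134 = 0.01246 mg/L.
After input B: C = (134·0.01246 + 0.19·1.4) / 134.2 = 0.01443 mg/L.
20.1 µg/L = 0.0201 mg/L.
After input C: C = (134.2·0.01443 + 0.14·0.0201) / 134.4 = 0.01443 mg/L.

0.0144 mg/L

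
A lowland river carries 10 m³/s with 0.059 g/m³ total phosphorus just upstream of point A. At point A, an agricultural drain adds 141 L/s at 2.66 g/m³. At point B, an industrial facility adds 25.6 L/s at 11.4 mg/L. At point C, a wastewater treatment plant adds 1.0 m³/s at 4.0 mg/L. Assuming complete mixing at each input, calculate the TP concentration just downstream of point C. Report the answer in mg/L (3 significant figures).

0.471 mg/L

141 L/s = 0.141 m³/s.
After input A: C = (10·0.059 + 0.141·2.66) / 10.14 = 0.09516 mg/L.
25.6 L/s = 0.0256 m³/s.
After input B: C = (10.14·0.09516 + 0.0256·11.4) / 10.17 = 0.1236 mg/L.
After input C: C = (10.17·0.1236 + 1·4) / 11.17 = 0.4708 mg/L.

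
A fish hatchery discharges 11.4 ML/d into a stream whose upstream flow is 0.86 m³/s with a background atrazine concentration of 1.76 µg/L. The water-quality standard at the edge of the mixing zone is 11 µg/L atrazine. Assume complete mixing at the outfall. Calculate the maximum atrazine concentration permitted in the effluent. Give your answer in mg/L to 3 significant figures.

0.0712 mg/L

11.4 ML/d = 0.1319 m³/s.
1.76 µg/L = 0.00176 mg/L.
11 µg/L = 0.011 mg/L.
Mass balance: 0.011·0.9919 = 0.1319·Cₑ + 0.86·0.00176.
Cₑ = (0.01091 − 0.001514) / 0.1319 = 0.07123 mg/L.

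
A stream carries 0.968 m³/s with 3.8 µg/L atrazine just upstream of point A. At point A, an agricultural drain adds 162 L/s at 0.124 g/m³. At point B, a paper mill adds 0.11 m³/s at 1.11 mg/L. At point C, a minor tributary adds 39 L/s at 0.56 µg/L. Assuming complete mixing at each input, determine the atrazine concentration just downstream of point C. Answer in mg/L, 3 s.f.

0.114 mg/L

3.8 µg/L = 0.0038 mg/L.
162 L/s = 0.162 m³/s.
After input A: C = (0.968·0.0038 + 0.162·0.124) / 1.13 = 0.02103 mg/L.
After input B: C = (1.13·0.02103 + 0.11·1.11) / 1.24 = 0.1176 mg/L.
39 L/s = 0.039 m³/s.
0.56 µg/L = 0.00056 mg/L.
After input C: C = (1.24·0.1176 + 0.039·0.00056) / 1.279 = 0.1141 mg/L.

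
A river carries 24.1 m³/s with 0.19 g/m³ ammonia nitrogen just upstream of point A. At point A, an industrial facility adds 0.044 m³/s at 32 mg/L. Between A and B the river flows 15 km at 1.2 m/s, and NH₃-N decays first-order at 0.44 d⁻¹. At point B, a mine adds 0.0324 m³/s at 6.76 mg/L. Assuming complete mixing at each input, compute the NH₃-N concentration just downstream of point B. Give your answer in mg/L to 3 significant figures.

0.241 mg/L

After input A: C = (24.1·0.19 + 0.044·32) / 24.14 = 0.248 mg/L.
Over the 15 km reach to input B (t = 1.25e+04 s = 0.1447 d), decay gives C = 0.248·exp(−0.44·0.1447) = 0.2327 mg/L.
After input B: C = (24.14·0.2327 + 0.0324·6.76) / 24.18 = 0.2414 mg/L.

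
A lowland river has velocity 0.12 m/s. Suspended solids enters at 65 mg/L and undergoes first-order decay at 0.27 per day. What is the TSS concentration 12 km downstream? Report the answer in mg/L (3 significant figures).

Travel time t = 12 km / 0.12 m/s = 1.2e+04/0.12 = 1e+05 s = 1.157 d.
First-order decay: C = 65·exp(−0.27·1.157) = 65·0.7316 = 47.56 mg/L.

47.6 mg/L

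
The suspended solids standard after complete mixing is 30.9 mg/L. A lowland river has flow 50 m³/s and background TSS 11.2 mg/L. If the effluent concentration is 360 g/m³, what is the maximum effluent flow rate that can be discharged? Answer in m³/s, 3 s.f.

2.99 m³/s

Mass balance at complete mixing: C_std·(Q_w + Q_r) = Q_w·C_e + Q_r·C_b.
Rearranging, Q_w = Q_r·(C_std − C_b)/(C_e − C_std) = 50·(30.9 − 11.2) / (360 − 30.9) = 2.993 m³/s.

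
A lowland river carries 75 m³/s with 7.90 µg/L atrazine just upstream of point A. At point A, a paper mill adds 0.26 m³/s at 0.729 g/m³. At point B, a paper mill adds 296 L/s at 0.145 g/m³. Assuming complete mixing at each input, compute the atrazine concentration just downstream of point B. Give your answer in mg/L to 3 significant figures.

7.90 µg/L = 0.0079 mg/L.
After input A: C = (75·0.0079 + 0.26·0.729) / 75.26 = 0.01039 mg/L.
296 L/s = 0.296 m³/s.
After input B: C = (75.26·0.01039 + 0.296·0.145) / 75.56 = 0.01092 mg/L.

0.0109 mg/L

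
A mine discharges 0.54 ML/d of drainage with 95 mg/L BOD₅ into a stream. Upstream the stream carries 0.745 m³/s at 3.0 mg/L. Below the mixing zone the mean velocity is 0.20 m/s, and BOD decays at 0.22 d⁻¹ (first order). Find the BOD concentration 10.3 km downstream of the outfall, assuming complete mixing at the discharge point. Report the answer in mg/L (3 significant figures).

0.54 ML/d = 0.00625 m³/s.
After complete mixing, C₀ = (0.00625·95 + 0.745·3) / 0.7512 = 3.765 mg/L.
Travel time t = 1.03e+04 m / 0.20 m/s = 5.15e+04 s = 0.5961 d.
C = 3.765·exp(−0.22·0.5961) = 3.765·0.8771 = 3.303 mg/L.

3.30 mg/L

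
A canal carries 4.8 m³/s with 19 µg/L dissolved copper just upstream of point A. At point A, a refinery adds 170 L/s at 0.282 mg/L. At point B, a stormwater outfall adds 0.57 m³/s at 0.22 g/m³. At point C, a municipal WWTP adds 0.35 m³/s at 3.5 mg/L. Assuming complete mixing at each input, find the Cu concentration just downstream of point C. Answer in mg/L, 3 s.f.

0.253 mg/L

19 µg/L = 0.019 mg/L.
170 L/s = 0.17 m³/s.
After input A: C = (4.8·0.019 + 0.17·0.282) / 4.97 = 0.028 mg/L.
After input B: C = (4.97·0.028 + 0.57·0.22) / 5.54 = 0.04775 mg/L.
After input C: C = (5.54·0.04775 + 0.35·3.5) / 5.89 = 0.2529 mg/L.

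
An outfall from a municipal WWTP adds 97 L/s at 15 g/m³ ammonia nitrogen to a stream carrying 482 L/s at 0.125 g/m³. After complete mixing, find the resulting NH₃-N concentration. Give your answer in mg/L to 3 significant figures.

2.62 mg/L

97 L/s = 0.097 m³/s.
482 L/s = 0.482 m³/s.
By mass balance at complete mixing, C = (0.097·15 + 0.482·0.125) / (0.097 + 0.482) = 1.515/0.579 = 2.617 mg/L.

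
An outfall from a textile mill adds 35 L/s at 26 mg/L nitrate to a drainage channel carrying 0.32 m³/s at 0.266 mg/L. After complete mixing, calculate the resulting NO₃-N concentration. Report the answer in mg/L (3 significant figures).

35 L/s = 0.035 m³/s.
Conservation of mass across the mixing zone: C = (0.035·26 + 0.32·0.266) / (0.035 + 0.32) = 0.9951/0.355 = 2.803 mg/L.

2.80 mg/L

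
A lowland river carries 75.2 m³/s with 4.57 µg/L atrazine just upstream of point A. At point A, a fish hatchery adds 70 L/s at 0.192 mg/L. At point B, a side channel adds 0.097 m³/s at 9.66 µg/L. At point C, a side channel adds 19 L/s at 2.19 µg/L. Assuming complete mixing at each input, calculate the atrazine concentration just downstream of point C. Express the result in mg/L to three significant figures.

4.57 µg/L = 0.00457 mg/L.
70 L/s = 0.07 m³/s.
After input A: C = (75.2·0.00457 + 0.07·0.192) / 75.27 = 0.004744 mg/L.
9.66 µg/L = 0.00966 mg/L.
After input B: C = (75.27·0.004744 + 0.097·0.00966) / 75.37 = 0.004751 mg/L.
19 L/s = 0.019 m³/s.
2.19 µg/L = 0.00219 mg/L.
After input C: C = (75.37·0.004751 + 0.019·0.00219) / 75.39 = 0.00475 mg/L.

0.00475 mg/L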